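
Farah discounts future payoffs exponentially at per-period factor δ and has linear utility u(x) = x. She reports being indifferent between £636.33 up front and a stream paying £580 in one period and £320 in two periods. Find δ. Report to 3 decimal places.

δ ≈ 0.770

The stream is worth 580δ + 320δ² today, so 580δ + 320δ² = 636.33.
So 320δ² + 580δ − 636.33 = 0.
By the quadratic formula (taking the positive root), δ = (−580 + √1150902.40) / 640 ≈ 0.770.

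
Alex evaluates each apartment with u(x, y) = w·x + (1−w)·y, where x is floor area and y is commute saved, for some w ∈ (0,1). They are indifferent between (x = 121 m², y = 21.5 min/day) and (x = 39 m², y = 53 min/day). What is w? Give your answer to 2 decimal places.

Indifference: w·121 + (1−w)·21.5 = w·39 + (1−w)·53.
Collecting terms: w·82 = (1−w)·31.5.
The marginal rate of substitution is 31.5/82, so w = 31.5/(82+31.5) = 0.28.

w = 0.28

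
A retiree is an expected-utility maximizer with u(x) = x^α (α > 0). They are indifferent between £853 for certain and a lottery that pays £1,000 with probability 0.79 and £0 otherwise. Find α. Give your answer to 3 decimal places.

α ≈ 1.483

The lottery's expected utility is 0.79·u(1000) + 0.21·u(0) = 0.79·1000^α (since u(0) = 0 for α > 0).
Indifference: 853^α = 0.79·1000^α, so (853/1000)^α = 0.79.
Taking logs: α·ln(853/1000) = ln(0.79), so α = -0.235722 / -0.158996 ≈ 1.483.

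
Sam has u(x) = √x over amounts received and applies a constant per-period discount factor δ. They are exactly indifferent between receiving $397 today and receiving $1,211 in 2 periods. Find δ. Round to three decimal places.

δ ≈ 0.757

Indifference means u(397) = δ^2 · u(1211), so δ^2 = u(397)/u(1211).
Since u(x) = √x, δ^2 = √(397/1211) = 0.57256.
Hence δ = (0.57256)^(1/2) = 0.75668.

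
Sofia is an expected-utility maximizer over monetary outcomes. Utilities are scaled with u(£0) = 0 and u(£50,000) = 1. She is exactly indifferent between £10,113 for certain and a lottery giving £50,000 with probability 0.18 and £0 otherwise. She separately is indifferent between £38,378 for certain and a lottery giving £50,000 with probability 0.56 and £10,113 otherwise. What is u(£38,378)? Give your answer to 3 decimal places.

0.639

The first gamble pins u(£10,113): it must equal 0.18·1 + 0.82·0 = 0.18.
Then u(£38,378) = 0.56·u(£50,000) + 0.44·u(£10,113) = 0.56·1.00 + 0.44·0.18 = 0.6392.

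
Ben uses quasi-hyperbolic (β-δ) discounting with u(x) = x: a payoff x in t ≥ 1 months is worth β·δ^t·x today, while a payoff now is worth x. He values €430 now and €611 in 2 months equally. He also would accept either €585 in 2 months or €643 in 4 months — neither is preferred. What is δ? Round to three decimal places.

The second indifference involves only future payoffs, so β cancels: β·δ^2·585 = β·δ^4·643, giving δ^2 = 585/643 = 0.90980, so δ = 0.95383.

δ ≈ 0.954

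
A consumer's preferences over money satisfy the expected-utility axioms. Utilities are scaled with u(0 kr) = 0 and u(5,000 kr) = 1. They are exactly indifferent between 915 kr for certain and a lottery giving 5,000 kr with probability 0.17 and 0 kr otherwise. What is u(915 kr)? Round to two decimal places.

0.17

The indifference gives u(915 kr) = 0.17·u(5,000 kr) + 0.83·u(0 kr) = 0.17·1 + 0.83·0 = 0.17.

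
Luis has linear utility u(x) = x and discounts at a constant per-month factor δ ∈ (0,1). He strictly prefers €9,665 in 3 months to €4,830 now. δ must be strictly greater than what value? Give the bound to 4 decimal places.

The preference means 4830 < δ^3·9665.
So δ^3 > 4830/9665 = 0.49974; taking the cube root of both positive sides preserves the inequality.
δ > 0.49974^(1/3) = 0.7936.

δ > 0.7936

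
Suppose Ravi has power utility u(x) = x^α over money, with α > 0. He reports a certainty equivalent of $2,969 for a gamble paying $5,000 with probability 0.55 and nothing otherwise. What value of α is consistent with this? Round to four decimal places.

α ≈ 1.1470

EU(lottery) = 0.55·5000^α + 0.45·0 = 0.55·5000^α.
Setting u(2969) equal to that: 2969^α = 0.55·5000^α ⇒ (2969/5000)^α = 0.55.
Take logs: α = ln 0.55 / ln(2969/5000) ≈ 1.147012.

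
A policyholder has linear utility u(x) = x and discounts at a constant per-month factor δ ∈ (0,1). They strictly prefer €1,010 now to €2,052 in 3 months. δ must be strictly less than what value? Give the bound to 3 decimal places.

δ < 0.790

The preference means 1010 > δ^3·2052.
Dividing by 2052: δ^3 < 0.49220. Both sides are positive, so the cube root keeps the direction.
δ < 0.49220^(1/3) = 0.790.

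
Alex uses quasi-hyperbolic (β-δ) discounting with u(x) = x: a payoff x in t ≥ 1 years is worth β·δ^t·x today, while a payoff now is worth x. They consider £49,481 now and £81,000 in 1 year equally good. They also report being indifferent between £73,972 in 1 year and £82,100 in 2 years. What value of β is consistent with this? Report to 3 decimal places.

β ≈ 0.678

From the later pair, β·δ^1·73972 = β·δ^2·82100; dividing through, δ = 73972/82100 = 0.90100.
The first indifference: 49481 = β·δ·81000, so β = 49481/(δ·81000) = 49481/(0.90100·81000) ≈ 0.678.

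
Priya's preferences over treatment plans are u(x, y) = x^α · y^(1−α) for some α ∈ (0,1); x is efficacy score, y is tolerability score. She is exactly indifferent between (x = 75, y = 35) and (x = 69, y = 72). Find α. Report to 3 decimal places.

α ≈ 0.896

Indifference: 75^α · 35^(1−α) = 69^α · 72^(1−α).
Taking logs: α·ln 75 + (1−α)·ln 35 = α·ln 69 + (1−α)·ln 72, i.e. α·0.083382 = (1−α)·0.721318.
So α/(1−α) = (0.721318)/(0.083382) = 8.650764, and α = 8.650764/9.650764 ≈ 0.896.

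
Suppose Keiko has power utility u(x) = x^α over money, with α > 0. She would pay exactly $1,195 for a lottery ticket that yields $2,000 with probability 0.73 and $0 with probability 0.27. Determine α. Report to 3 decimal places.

α ≈ 0.611

EU(lottery) = 0.73·2000^α + 0.27·0 = 0.73·2000^α.
Equating: 1195^α = 0.73·2000^α, i.e. 0.5975^α = 0.73.
α = ln(0.73) / ln(1195/2000) = -0.314711/-0.515001 ≈ 0.611.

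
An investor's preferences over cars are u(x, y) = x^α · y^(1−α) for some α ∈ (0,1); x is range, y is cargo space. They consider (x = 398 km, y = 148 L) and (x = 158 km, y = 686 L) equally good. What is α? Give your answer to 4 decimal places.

α ≈ 0.6241

Indifference: 398^α · 148^(1−α) = 158^α · 686^(1−α).
Taking logs: α·ln 398 + (1−α)·ln 148 = α·ln 158 + (1−α)·ln 686, i.e. α·0.9238570 = (1−α)·1.5336654.
Thus α·(2.4575224) = 1.5336654, so α = 1.5336654/2.4575224 ≈ 0.6241.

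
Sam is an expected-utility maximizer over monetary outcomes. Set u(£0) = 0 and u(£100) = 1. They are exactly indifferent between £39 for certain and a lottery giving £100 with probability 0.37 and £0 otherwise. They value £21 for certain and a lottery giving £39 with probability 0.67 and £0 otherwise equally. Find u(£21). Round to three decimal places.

From the first indifference, u(£39) = 0.37·u(£100) + 0.63·u(£0) = 0.37·1 + 0.63·0 = 0.37.
The second indifference gives u(£21) = 0.67·u(£39) + 0.33·u(£0) = 0.67·0.37 + 0.33·0.00 = 0.2479.

0.248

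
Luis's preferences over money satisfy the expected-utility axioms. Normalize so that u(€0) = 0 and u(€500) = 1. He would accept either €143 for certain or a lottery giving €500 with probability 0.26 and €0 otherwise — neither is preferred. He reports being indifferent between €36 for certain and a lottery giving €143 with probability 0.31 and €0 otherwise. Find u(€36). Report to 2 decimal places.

0.08

First, u(€143) = 0.26·u(€500) + 0.74·u(€0) = 0.26.
The second indifference gives u(€36) = 0.31·u(€143) + 0.69·u(€0) = 0.31·0.26 + 0.69·0.00 = 0.0806.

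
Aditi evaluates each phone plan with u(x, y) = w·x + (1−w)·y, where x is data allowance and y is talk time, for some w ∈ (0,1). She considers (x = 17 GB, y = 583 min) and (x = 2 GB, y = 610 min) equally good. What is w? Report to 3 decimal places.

w = 0.643

Indifference: w·17 + (1−w)·583 = w·2 + (1−w)·610.
w·(17−2) = (1−w)·(610−583), i.e. w·15 = (1−w)·27.
So w/(1−w) = 27/15 = 1.8000, giving w = 27/(15+27) = 0.643.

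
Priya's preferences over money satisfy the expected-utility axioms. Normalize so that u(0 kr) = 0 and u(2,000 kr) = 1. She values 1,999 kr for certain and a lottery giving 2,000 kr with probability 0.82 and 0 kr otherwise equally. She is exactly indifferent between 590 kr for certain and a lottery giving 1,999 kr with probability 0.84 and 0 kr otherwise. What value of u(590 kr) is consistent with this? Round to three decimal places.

First, u(1,999 kr) = 0.82·u(2,000 kr) + 0.18·u(0 kr) = 0.82.
The second indifference gives u(590 kr) = 0.84·u(1,999 kr) + 0.16·u(0 kr) = 0.84·0.82 + 0.16·0.00 = 0.6888.

0.689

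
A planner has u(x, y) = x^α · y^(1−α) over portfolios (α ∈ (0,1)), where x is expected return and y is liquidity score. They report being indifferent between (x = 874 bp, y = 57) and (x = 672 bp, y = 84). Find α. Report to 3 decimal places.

α ≈ 0.596

Set the two utilities equal: 874^α·57^(1−α) = 672^α·84^(1−α).
Rearrange to (874/672)^α = (84/57)^(1−α) and take logs: α·0.262822 = (1−α)·0.387766.
Thus α·(0.650588) = 0.387766, so α = 0.387766/0.650588 ≈ 0.596.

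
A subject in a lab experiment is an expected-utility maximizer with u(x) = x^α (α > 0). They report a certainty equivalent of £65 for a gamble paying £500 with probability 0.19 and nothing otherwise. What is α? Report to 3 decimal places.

α ≈ 0.814

Since u(0) = 0, the lottery's EU is 0.19·500^α.
Setting u(65) equal to that: 65^α = 0.19·500^α ⇒ (65/500)^α = 0.19.
Take logs: α = ln 0.19 / ln(65/500) ≈ 0.81400.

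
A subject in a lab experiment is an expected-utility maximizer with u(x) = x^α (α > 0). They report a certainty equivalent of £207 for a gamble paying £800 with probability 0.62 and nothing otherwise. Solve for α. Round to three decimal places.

α ≈ 0.354

EU(lottery) = 0.62·800^α + 0.38·0 = 0.62·800^α.
Indifference: 207^α = 0.62·800^α, so (207/800)^α = 0.62.
Take logs: α = ln 0.62 / ln(207/800) ≈ 0.35360.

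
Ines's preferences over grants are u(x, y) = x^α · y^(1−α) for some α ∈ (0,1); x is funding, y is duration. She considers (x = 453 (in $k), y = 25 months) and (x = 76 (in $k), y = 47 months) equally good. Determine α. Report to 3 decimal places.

α ≈ 0.261

Set the two utilities equal: 453^α·25^(1−α) = 76^α·47^(1−α).
Taking logs: α·ln 453 + (1−α)·ln 25 = α·ln 76 + (1−α)·ln 47, i.e. α·1.785159 = (1−α)·0.631272.
Thus α·(2.416431) = 0.631272, so α = 0.631272/2.416431 ≈ 0.261.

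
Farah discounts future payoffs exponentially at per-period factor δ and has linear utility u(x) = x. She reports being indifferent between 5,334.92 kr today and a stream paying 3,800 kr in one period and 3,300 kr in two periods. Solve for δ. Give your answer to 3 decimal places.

Equating present values: 5334.92 = 3800δ + 3300δ².
Rearranged: 3300δ² + 3800δ − 5334.92 = 0.
δ = (−3800 + √(3800² + 4·3300·5334.92)) / (2·3300) = (−3800 + √84860944.00) / 6600 ≈ 0.820.

δ ≈ 0.820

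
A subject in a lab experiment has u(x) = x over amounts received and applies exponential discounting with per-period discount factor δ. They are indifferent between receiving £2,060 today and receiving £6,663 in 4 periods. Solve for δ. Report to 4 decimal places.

Indifference means u(2060) = δ^4 · u(6663), so δ^4 = u(2060)/u(6663).
With u(x) = x: δ^4 = 2060/6663 = 0.30917.
Taking the 4th root: δ = 0.30917^(1/4) ≈ 0.7457.

δ ≈ 0.7457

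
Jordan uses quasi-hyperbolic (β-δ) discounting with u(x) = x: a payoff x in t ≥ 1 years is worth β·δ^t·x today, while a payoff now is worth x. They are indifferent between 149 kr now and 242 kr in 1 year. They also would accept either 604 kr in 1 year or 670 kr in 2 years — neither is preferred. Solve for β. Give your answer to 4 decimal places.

The second indifference involves only future payoffs, so β cancels: β·δ^1·604 = β·δ^2·670, giving δ = 604/670 = 0.90149.
Substituting δ into 149 = β·δ·242: β = 149/(218.161) ≈ 0.6830.

β ≈ 0.6830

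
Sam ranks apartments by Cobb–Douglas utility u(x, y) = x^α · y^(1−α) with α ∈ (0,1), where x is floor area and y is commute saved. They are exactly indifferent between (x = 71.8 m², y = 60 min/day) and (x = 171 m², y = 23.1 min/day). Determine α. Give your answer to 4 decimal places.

Indifference: 71.8^α · 60^(1−α) = 171^α · 23.1^(1−α).
Rearrange to (71.8/171)^α = (23.1/60)^(1−α) and take logs: α·-0.8677791 = (1−α)·-0.9545119.
With A = -0.8677791 and B = -0.9545119: α·A = (1−α)·B, so α = B/(A+B) = -0.9545119/-1.8222910 ≈ 0.5238.

α ≈ 0.5238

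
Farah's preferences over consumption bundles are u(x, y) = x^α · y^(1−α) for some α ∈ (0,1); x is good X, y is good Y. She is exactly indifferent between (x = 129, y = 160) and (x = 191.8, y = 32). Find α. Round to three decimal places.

α ≈ 0.802

The Cobb–Douglas utilities coincide, so 129^α·160^(1−α) = 191.8^α·32^(1−α).
(129/191.8)^α = (32/160)^(1−α); take logs: α·ln(129/191.8) = (1−α)·ln(32/160), i.e. α·-0.396641 = (1−α)·-1.609438.
Thus α·(-2.006079) = -1.609438, so α = -1.609438/-2.006079 ≈ 0.802.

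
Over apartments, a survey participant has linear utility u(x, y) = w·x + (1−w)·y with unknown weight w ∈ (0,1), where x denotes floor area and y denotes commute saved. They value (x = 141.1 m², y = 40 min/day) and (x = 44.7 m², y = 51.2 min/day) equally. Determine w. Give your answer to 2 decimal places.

Equating utilities: w·141.1 + (1−w)·40 = w·44.7 + (1−w)·51.2.
w·(141.1−44.7) = (1−w)·(51.2−40), i.e. w·96.4 = (1−w)·11.2.
The marginal rate of substitution is 11.2/96.4, so w = 11.2/(96.4+11.2) = 0.10.

w = 0.10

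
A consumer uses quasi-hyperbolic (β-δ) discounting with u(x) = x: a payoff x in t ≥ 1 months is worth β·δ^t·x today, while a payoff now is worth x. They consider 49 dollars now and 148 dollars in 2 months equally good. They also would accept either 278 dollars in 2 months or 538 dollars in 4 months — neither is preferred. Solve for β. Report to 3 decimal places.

β ≈ 0.641

The second indifference involves only future payoffs, so β cancels: β·δ^2·278 = β·δ^4·538, giving δ^2 = 278/538 = 0.51673, so δ = 0.71884.
Substituting δ into 49 = β·δ^2·148: β = 49/(76.476) ≈ 0.641.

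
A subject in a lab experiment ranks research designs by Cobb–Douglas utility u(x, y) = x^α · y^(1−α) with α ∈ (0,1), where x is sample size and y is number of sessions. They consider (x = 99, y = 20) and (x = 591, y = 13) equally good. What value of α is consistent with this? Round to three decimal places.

Set the two utilities equal: 99^α·20^(1−α) = 591^α·13^(1−α).
(99/591)^α = (13/20)^(1−α); take logs: α·ln(99/591) = (1−α)·ln(13/20), i.e. α·-1.786696 = (1−α)·-0.430783.
With A = -1.786696 and B = -0.430783: α·A = (1−α)·B, so α = B/(A+B) = -0.430783/-2.217479 ≈ 0.194.

α ≈ 0.194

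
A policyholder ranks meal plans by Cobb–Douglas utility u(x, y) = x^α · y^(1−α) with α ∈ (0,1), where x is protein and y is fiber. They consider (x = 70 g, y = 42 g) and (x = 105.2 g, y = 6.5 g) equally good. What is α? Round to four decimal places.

α ≈ 0.8208

The Cobb–Douglas utilities coincide, so 70^α·42^(1−α) = 105.2^α·6.5^(1−α).
(70/105.2)^α = (6.5/42)^(1−α); take logs: α·ln(70/105.2) = (1−α)·ln(6.5/42), i.e. α·-0.4073681 = (1−α)·-1.8658674.
So α/(1−α) = (-1.8658674)/(-0.4073681) = 4.5802983, and α = 4.5802983/5.5802983 ≈ 0.8208.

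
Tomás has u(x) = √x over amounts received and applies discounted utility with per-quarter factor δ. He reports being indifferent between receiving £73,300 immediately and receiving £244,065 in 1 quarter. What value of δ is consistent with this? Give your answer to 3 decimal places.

δ ≈ 0.548

Equating discounted utilities: u(73300) = δ·u(244065) ⇒ δ = u(73300)/u(244065).
With u(x) = √x: δ = √73300/√244065 = √(73300/244065) = 0.54802.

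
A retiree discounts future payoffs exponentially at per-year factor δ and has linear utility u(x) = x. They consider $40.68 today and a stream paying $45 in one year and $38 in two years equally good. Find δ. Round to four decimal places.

Present value of the stream is 45·δ + 38·δ². Indifference gives 45δ + 38δ² = 40.68.
Rearranged: 38δ² + 45δ − 40.68 = 0.
By the quadratic formula (taking the positive root), δ = (−45 + √8208.36) / 76 ≈ 0.6000.

δ ≈ 0.6000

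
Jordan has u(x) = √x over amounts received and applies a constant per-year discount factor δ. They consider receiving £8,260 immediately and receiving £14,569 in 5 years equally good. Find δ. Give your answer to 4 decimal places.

δ ≈ 0.9448

The payoff in 5 years is discounted by δ^5, so u(8260) = δ^5·u(14569) and δ^5 = u(8260)/u(14569).
Since u(x) = √x, δ^5 = √(8260/14569) = 0.75297.
Taking the 5th root: δ = 0.75297^(1/5) ≈ 0.9448.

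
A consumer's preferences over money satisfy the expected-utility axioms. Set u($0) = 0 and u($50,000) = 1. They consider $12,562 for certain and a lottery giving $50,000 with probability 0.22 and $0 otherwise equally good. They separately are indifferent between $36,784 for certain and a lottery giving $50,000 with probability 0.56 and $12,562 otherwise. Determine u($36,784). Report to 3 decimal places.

From the first indifference, u($12,562) = 0.22·u($50,000) + 0.78·u($0) = 0.22·1 + 0.78·0 = 0.22.
Chaining: u($36,784) = 0.56·1.00 + 0.44·0.22 = 0.6568.

0.657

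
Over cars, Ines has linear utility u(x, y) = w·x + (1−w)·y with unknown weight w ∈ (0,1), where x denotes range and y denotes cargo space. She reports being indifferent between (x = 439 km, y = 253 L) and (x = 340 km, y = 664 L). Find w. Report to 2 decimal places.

Indifference: w·439 + (1−w)·253 = w·340 + (1−w)·664.
Rearranging, 99·w − 411·(1−w) = 0.
The marginal rate of substitution is 411/99, so w = 411/(99+411) = 0.81.

w = 0.81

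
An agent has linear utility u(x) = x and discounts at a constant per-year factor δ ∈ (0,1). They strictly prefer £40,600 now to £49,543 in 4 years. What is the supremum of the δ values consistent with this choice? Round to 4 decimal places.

The preference means 40600 > δ^4·49543.
Hence δ^4 < 40600/49543 = 0.81949, and x ↦ x^(1/4) is increasing on (0,∞).
δ < 0.81949^(1/4) = 0.9514.

δ < 0.9514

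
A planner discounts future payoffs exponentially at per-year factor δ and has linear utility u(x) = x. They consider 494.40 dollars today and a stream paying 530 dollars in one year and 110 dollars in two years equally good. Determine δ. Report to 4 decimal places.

δ ≈ 0.8000

Equating present values: 494.40 = 530δ + 110δ².
So 110δ² + 530δ − 494.40 = 0.
δ = (−530 + √(530² + 4·110·494.40)) / (2·110) = (−530 + √498436.00) / 220 ≈ 0.8000.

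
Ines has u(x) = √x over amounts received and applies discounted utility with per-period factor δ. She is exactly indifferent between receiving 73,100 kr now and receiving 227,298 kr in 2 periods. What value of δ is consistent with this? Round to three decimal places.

δ ≈ 0.753

Indifference means u(73100) = δ^2 · u(227298), so δ^2 = u(73100)/u(227298).
With u(x) = √x: δ^2 = √73100/√227298 = √(73100/227298) = 0.56710.
So δ = 0.56710^(1/2) ≈ 0.753.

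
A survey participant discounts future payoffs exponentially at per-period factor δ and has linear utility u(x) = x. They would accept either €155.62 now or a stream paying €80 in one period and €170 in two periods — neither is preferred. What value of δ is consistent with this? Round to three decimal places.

δ ≈ 0.750

Present value of the stream is 80·δ + 170·δ². Indifference gives 80δ + 170δ² = 155.62.
That is, 170δ² + 80δ − 155.62 = 0, a quadratic in δ.
The positive root is δ = [−80 + √(80² + 4·170·155.62)] / (2·170) = (−80 + 334.995)/340 ≈ 0.750.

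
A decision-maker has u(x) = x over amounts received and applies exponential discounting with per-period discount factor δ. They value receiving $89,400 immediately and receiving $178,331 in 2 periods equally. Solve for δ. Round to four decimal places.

δ ≈ 0.7080

Indifference means u(89400) = δ^2 · u(178331), so δ^2 = u(89400)/u(178331).
With u(x) = x: δ^2 = 89400/178331 = 0.50131.
So δ = 0.50131^(1/2) ≈ 0.7080.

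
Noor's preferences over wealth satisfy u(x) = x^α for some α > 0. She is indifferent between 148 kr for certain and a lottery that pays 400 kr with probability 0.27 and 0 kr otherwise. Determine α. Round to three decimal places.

α ≈ 1.317

The lottery's expected utility is 0.27·u(400) + 0.73·u(0) = 0.27·400^α (since u(0) = 0 for α > 0).
Indifference: 148^α = 0.27·400^α, so (148/400)^α = 0.27.
Take logs: α = ln 0.27 / ln(148/400) ≈ 1.31690.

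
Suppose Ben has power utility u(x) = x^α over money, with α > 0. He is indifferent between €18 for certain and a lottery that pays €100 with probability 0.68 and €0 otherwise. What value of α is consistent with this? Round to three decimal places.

EU(lottery) = 0.68·100^α + 0.32·0 = 0.68·100^α.
Setting u(18) equal to that: 18^α = 0.68·100^α ⇒ (18/100)^α = 0.68.
Taking logs: α·ln(18/100) = ln(0.68), so α = -0.385662 / -1.714798 ≈ 0.225.

α ≈ 0.225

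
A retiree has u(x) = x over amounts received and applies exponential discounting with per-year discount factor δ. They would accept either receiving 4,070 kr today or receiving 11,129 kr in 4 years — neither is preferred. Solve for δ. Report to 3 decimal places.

Indifference means u(4070) = δ^4 · u(11129), so δ^4 = u(4070)/u(11129).
With u(x) = x: δ^4 = 4070/11129 = 0.36571.
Taking the 4th root: δ = 0.36571^(1/4) ≈ 0.778.

δ ≈ 0.778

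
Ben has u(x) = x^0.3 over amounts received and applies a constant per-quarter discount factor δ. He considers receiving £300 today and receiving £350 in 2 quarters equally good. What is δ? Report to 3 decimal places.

The payoff in 2 quarters is discounted by δ^2, so u(300) = δ^2·u(350) and δ^2 = u(300)/u(350).
With u(x) = x^0.3: δ^2 = 300^0.3/350^0.3 = (300/350)^0.3 = 0.95481.
Hence δ = (0.95481)^(1/2) = 0.97714.

δ ≈ 0.977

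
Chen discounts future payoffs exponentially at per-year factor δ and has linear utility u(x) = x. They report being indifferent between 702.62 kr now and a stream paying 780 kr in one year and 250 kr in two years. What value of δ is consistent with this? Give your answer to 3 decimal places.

The stream is worth 780δ + 250δ² today, so 780δ + 250δ² = 702.62.
That is, 250δ² + 780δ − 702.62 = 0, a quadratic in δ.
The positive root is δ = [−780 + √(780² + 4·250·702.62)] / (2·250) = (−780 + 1144.998)/500 ≈ 0.730.

δ ≈ 0.730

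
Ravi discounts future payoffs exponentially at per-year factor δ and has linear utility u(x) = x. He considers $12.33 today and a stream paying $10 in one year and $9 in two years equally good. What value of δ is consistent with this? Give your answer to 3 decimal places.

δ ≈ 0.740

Present value of the stream is 10·δ + 9·δ². Indifference gives 10δ + 9δ² = 12.33.
So 9δ² + 10δ − 12.33 = 0.
δ = (−10 + √(10² + 4·9·12.33)) / (2·9) = (−10 + √543.88) / 18 ≈ 0.740.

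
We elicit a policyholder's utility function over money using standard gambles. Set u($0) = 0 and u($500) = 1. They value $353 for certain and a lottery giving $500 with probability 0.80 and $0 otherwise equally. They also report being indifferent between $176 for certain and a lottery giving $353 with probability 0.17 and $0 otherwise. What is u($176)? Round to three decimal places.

0.136

The first gamble pins u($353): it must equal 0.80·1 + 0.20·0 = 0.80.
The second indifference gives u($176) = 0.17·u($353) + 0.83·u($0) = 0.17·0.80 + 0.83·0.00 = 0.1360.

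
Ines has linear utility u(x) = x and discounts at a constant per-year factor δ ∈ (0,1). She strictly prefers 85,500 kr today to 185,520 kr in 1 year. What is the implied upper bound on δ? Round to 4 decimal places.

The preference means 85500 > δ·185520.
So δ < 85500/185520 = 0.46087.

δ < 0.4609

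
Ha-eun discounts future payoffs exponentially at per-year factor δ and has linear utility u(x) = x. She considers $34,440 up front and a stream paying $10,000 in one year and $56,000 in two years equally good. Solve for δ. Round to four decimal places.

Equating present values: 34440 = 10000δ + 56000δ².
That is, 56000δ² + 10000δ − 34440 = 0, a quadratic in δ.
By the quadratic formula (taking the positive root), δ = (−10000 + √7814560000.00) / 112000 ≈ 0.7000.

δ ≈ 0.7000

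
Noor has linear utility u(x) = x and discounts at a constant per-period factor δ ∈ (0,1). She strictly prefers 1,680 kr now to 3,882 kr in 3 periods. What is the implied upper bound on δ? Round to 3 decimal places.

The preference means 1680 > δ^3·3882.
Dividing by 3882: δ^3 < 0.43277. Both sides are positive, so the cube root keeps the direction.
δ < 0.43277^(1/3) = 0.756.

δ < 0.756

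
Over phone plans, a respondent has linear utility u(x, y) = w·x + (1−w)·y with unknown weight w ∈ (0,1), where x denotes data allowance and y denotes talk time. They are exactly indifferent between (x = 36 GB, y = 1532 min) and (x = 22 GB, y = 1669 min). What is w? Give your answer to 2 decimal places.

Equating utilities: w·36 + (1−w)·1532 = w·22 + (1−w)·1669.
w·(36−22) = (1−w)·(1669−1532), i.e. w·14 = (1−w)·137.
So w/(1−w) = 137/14 = 9.7857, giving w = 137/(14+137) = 0.91.

w = 0.91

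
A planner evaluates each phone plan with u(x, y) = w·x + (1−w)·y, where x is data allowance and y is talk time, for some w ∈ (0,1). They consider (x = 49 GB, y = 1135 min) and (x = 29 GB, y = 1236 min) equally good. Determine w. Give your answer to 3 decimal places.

w = 0.835

u(49,1135) = u(29,1236) means w·49 + (1−w)·1135 = w·29 + (1−w)·1236.
Rearranging, 20·w − 101·(1−w) = 0.
So w/(1−w) = 101/20 = 5.0500, giving w = 101/(20+101) = 0.835.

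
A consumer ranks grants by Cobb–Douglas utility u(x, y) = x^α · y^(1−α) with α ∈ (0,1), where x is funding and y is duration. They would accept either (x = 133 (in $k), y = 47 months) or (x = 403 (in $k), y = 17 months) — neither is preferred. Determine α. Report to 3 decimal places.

α ≈ 0.478

Indifference: 133^α · 47^(1−α) = 403^α · 17^(1−α).
Taking logs: α·ln 133 + (1−α)·ln 47 = α·ln 403 + (1−α)·ln 17, i.e. α·-1.108587 = (1−α)·-1.016934.
Thus α·(-2.125521) = -1.016934, so α = -1.016934/-2.125521 ≈ 0.478.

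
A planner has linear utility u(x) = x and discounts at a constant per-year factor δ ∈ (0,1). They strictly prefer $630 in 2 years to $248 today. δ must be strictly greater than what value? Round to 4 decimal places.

Under u(x) = x this choice says 248 < δ^2·630.
So δ^2 > 248/630 = 0.39365; taking the square root of both positive sides preserves the inequality.
δ > (248/630)^(1/2) ≈ 0.6274.

δ > 0.6274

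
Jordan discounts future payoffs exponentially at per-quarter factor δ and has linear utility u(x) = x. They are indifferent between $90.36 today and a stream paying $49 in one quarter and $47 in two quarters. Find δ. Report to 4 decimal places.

δ ≈ 0.9600

The stream is worth 49δ + 47δ² today, so 49δ + 47δ² = 90.36.
So 47δ² + 49δ − 90.36 = 0.
By the quadratic formula (taking the positive root), δ = (−49 + √19388.68) / 94 ≈ 0.9600.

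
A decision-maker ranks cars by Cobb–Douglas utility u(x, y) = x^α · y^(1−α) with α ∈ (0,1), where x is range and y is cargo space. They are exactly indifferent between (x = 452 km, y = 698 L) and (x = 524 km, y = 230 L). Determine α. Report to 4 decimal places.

Indifference: 452^α · 698^(1−α) = 524^α · 230^(1−α).
Rearrange to (452/524)^α = (230/698)^(1−α) and take logs: α·-0.1478095 = (1−α)·-1.1101398.
Thus α·(-1.2579493) = -1.1101398, so α = -1.1101398/-1.2579493 ≈ 0.8825.

α ≈ 0.8825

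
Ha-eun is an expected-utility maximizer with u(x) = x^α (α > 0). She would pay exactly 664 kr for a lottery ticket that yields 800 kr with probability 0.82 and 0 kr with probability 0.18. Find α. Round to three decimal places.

α ≈ 1.065

The lottery's expected utility is 0.82·u(800) + 0.18·u(0) = 0.82·800^α (since u(0) = 0 for α > 0).
Setting u(664) equal to that: 664^α = 0.82·800^α ⇒ (664/800)^α = 0.82.
Take logs: α = ln 0.82 / ln(664/800) ≈ 1.06505.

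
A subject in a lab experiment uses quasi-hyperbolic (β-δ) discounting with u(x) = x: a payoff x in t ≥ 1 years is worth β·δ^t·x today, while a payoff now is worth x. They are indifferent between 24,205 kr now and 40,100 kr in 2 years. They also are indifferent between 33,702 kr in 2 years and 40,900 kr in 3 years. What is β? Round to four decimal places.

β ≈ 0.8890

The second indifference involves only future payoffs, so β cancels: β·δ^2·33702 = β·δ^3·40900, giving δ = 33702/40900 = 0.82401.
Now use the now-vs-future pair: 24205 = β·δ^2·40100 gives β = 24205/(0.67899·40100) ≈ 0.8890.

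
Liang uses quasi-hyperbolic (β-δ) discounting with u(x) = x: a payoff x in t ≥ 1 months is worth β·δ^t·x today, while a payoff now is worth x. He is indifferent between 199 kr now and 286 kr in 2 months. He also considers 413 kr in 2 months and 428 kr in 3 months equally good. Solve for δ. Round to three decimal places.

δ ≈ 0.965

From the later pair, β·δ^2·413 = β·δ^3·428; dividing through, δ = 413/428 = 0.96495.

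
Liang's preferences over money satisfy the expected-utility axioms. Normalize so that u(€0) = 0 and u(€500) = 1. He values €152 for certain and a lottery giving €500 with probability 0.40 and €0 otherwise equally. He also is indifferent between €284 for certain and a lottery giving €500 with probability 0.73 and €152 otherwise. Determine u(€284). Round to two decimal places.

0.84

The first gamble pins u(€152): it must equal 0.40·1 + 0.60·0 = 0.40.
Chaining: u(€284) = 0.73·1.00 + 0.27·0.40 = 0.8380.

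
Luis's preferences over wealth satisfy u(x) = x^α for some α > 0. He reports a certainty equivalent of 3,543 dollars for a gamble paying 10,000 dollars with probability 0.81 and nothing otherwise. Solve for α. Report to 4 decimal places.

α ≈ 0.2031

EU(lottery) = 0.81·10000^α + 0.19·0 = 0.81·10000^α.
Equating: 3543^α = 0.81·10000^α, i.e. 0.3543^α = 0.81.
Take logs: α = ln 0.81 / ln(3543/10000) ≈ 0.203083.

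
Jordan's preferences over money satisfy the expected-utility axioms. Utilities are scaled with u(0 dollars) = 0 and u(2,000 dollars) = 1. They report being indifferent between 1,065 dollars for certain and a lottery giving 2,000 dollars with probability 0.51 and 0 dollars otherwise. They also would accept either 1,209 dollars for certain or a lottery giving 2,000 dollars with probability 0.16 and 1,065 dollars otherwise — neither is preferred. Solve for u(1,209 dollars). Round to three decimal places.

The first gamble pins u(1,065 dollars): it must equal 0.51·1 + 0.49·0 = 0.51.
Then u(1,209 dollars) = 0.16·u(2,000 dollars) + 0.84·u(1,065 dollars) = 0.16·1.00 + 0.84·0.51 = 0.5884.

0.588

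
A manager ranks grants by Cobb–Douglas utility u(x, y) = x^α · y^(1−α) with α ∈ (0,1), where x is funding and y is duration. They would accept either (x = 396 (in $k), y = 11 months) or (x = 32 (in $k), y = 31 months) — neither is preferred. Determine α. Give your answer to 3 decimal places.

The Cobb–Douglas utilities coincide, so 396^α·11^(1−α) = 32^α·31^(1−α).
(396/32)^α = (31/11)^(1−α); take logs: α·ln(396/32) = (1−α)·ln(31/11), i.e. α·2.515678 = (1−α)·1.036092.
With A = 2.515678 and B = 1.036092: α·A = (1−α)·B, so α = B/(A+B) = 1.036092/3.551770 ≈ 0.292.

α ≈ 0.292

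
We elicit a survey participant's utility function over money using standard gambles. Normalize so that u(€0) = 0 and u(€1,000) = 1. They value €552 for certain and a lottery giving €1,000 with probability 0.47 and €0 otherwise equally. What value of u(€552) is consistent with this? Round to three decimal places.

0.470

By the standard-gamble method, u(€552) is just the indifference probability on the best outcome: 0.47.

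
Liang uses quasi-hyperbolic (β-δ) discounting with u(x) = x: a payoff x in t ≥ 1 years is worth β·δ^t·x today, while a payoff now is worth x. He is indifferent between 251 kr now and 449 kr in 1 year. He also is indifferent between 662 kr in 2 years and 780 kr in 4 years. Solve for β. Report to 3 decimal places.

The second indifference involves only future payoffs, so β cancels: β·δ^2·662 = β·δ^4·780, giving δ^2 = 662/780 = 0.84872, so δ = 0.92126.
The first indifference: 251 = β·δ·449, so β = 251/(δ·449) = 251/(0.92126·449) ≈ 0.607.

β ≈ 0.607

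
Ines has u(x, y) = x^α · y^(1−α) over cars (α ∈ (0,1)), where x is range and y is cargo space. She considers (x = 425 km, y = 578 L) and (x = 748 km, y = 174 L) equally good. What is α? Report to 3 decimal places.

α ≈ 0.680

The Cobb–Douglas utilities coincide, so 425^α·578^(1−α) = 748^α·174^(1−α).
Rearrange to (425/748)^α = (174/578)^(1−α) and take logs: α·-0.565314 = (1−α)·-1.200519.
So α/(1−α) = (-1.200519)/(-0.565314) = 2.123632, and α = 2.123632/3.123632 ≈ 0.680.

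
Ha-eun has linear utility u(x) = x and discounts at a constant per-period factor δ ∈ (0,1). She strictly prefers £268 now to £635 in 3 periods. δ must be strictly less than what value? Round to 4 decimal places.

Comparing present values: 268 > δ^3·635.
Hence δ^3 < 268/635 = 0.42205, and x ↦ x^(1/3) is increasing on (0,∞).
δ < (268/635)^(1/3) ≈ 0.7501.

δ < 0.7501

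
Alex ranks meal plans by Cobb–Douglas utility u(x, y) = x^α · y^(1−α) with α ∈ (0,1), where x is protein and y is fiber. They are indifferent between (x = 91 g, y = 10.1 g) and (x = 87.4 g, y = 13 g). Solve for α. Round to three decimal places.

α ≈ 0.862

Set the two utilities equal: 91^α·10.1^(1−α) = 87.4^α·13^(1−α).
Rearrange to (91/87.4)^α = (13/10.1)^(1−α) and take logs: α·0.040364 = (1−α)·0.252414.
With A = 0.040364 and B = 0.252414: α·A = (1−α)·B, so α = B/(A+B) = 0.252414/0.292778 ≈ 0.862.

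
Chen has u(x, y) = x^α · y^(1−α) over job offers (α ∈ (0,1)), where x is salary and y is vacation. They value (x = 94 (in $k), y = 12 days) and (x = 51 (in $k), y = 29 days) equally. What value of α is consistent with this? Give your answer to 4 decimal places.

Indifference: 94^α · 12^(1−α) = 51^α · 29^(1−α).
(94/51)^α = (29/12)^(1−α); take logs: α·ln(94/51) = (1−α)·ln(29/12), i.e. α·0.6114691 = (1−α)·0.8823892.
With A = 0.6114691 and B = 0.8823892: α·A = (1−α)·B, so α = B/(A+B) = 0.8823892/1.4938583 ≈ 0.5907.

α ≈ 0.5907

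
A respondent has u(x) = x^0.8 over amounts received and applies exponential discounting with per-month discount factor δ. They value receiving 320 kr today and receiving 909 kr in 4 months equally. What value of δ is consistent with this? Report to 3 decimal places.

δ ≈ 0.812

Indifference means u(320) = δ^4 · u(909), so δ^4 = u(320)/u(909).
Since u(x) = x^0.8, δ^4 = (320/909)^0.8 = 0.35204^0.8 = 0.43378.
So δ = 0.43378^(1/4) ≈ 0.812.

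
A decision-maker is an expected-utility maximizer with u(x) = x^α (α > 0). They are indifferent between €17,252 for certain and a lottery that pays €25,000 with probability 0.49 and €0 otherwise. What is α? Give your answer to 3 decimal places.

α ≈ 1.923

EU(lottery) = 0.49·25000^α + 0.51·0 = 0.49·25000^α.
Equating: 17252^α = 0.49·25000^α, i.e. 0.6901^α = 0.49.
α = ln(0.49) / ln(17252/25000) = -0.713350/-0.370948 ≈ 1.923.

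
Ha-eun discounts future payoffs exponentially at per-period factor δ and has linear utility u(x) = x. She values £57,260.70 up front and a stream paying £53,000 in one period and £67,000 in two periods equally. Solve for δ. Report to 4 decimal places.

δ ≈ 0.6100

The stream is worth 53000δ + 67000δ² today, so 53000δ + 67000δ² = 57260.70.
So 67000δ² + 53000δ − 57260.70 = 0.
The positive root is δ = [−53000 + √(53000² + 4·67000·57260.70)] / (2·67000) = (−53000 + 134740.000)/134000 ≈ 0.6100.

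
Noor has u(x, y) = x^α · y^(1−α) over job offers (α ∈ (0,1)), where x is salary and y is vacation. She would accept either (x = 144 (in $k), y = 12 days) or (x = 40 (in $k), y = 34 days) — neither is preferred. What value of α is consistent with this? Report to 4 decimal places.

The Cobb–Douglas utilities coincide, so 144^α·12^(1−α) = 40^α·34^(1−α).
Rearrange to (144/40)^α = (34/12)^(1−α) and take logs: α·1.2809338 = (1−α)·1.0414539.
Thus α·(2.3223877) = 1.0414539, so α = 1.0414539/2.3223877 ≈ 0.4484.

α ≈ 0.4484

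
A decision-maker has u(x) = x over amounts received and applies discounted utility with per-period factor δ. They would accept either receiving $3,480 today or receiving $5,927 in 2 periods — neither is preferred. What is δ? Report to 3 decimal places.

The payoff in 2 periods is discounted by δ^2, so u(3480) = δ^2·u(5927) and δ^2 = u(3480)/u(5927).
With u(x) = x: δ^2 = 3480/5927 = 0.58714.
Hence δ = (0.58714)^(1/2) = 0.76625.

δ ≈ 0.766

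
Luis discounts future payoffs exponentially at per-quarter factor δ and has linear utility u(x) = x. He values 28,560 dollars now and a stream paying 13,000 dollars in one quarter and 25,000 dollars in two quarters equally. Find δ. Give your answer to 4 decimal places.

Equating present values: 28560 = 13000δ + 25000δ².
That is, 25000δ² + 13000δ − 28560 = 0, a quadratic in δ.
δ = (−13000 + √(13000² + 4·25000·28560)) / (2·25000) = (−13000 + √3025000000.00) / 50000 ≈ 0.8400.

δ ≈ 0.8400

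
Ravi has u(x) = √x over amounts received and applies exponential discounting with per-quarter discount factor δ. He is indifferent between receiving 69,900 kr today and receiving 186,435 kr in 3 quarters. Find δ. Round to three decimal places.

Indifference means u(69900) = δ^3 · u(186435), so δ^3 = u(69900)/u(186435).
With u(x) = √x: δ^3 = √69900/√186435 = √(69900/186435) = 0.61231.
So δ = 0.61231^(1/3) ≈ 0.849.

δ ≈ 0.849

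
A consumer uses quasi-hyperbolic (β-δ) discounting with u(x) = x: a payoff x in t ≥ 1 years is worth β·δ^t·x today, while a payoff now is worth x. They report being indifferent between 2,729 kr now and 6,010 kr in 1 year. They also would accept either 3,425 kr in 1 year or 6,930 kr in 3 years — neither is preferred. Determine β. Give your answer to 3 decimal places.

Both payoffs in the second observation are in the future, so β drops out: δ^1·3425 = δ^3·6930 ⇒ δ^2 = 3425/6930 = 0.49423, so δ = 0.70301.
Now use the now-vs-future pair: 2729 = β·δ·6010 gives β = 2729/(0.70301·6010) ≈ 0.646.

β ≈ 0.646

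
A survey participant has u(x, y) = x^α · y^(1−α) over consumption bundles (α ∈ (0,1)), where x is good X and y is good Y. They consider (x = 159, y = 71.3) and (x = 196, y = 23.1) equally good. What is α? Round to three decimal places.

α ≈ 0.843

Indifference: 159^α · 71.3^(1−α) = 196^α · 23.1^(1−α).
Rearrange to (159/196)^α = (23.1/71.3)^(1−α) and take logs: α·-0.209210 = (1−α)·-1.127064.
Thus α·(-1.336274) = -1.127064, so α = -1.127064/-1.336274 ≈ 0.843.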